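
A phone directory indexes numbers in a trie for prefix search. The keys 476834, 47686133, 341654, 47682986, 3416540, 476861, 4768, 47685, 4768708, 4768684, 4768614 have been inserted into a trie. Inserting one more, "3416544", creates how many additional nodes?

The longest prefix of "3416544" already in the trie is "341654" (length 6).
So 7 − 6 = 1 new nodes.

1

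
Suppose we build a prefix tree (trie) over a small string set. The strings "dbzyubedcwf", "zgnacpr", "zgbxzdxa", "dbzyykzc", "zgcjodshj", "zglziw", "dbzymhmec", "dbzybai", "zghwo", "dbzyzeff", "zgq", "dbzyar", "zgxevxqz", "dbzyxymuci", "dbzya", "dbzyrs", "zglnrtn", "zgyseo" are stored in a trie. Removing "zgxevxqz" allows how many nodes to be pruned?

Walk "zgxevxqz" from the leaf back toward the root, removing each node that no remaining word uses.
The suffix "xevxqz" (6 nodes) is used only by "zgxevxqz"; the node for "zg" still has the child "n", so pruning stops there.
Nodes removed: 6

6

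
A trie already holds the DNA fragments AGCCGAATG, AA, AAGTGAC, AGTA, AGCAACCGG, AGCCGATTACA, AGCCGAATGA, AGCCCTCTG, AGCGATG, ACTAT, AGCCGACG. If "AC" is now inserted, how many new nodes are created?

0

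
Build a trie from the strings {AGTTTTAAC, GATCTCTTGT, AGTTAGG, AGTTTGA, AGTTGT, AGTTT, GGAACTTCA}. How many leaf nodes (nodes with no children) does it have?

A leaf is a node with no children — equivalently, the end of a word that is not a proper prefix of any other stored word.
Those words: "AGTTAGG", "AGTTGT", "AGTTTGA", "AGTTTTAAC", "GATCTCTTGT", "GGAACTTCA"
Leaf count: 6

6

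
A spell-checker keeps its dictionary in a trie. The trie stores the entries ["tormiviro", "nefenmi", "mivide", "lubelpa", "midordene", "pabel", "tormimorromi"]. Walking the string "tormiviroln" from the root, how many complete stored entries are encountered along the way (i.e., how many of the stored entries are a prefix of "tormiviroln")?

Walk "tormiviroln" from the root; an end-of-word marker is hit whenever a stored word is a prefix of "tormiviroln".
Prefixes of the query that are stored words: "tormiviro"
Count: 1

1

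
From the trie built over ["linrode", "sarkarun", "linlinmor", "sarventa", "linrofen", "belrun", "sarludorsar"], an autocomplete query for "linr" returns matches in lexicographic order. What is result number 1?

Filter for "linr…" and sort: "linrode", "linrofen"
The 1st is linrode.

linrode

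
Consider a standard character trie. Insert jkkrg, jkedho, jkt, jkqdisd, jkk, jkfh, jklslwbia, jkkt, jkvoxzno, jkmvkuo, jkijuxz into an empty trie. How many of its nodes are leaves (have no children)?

Leaves are exactly the stored words that no other stored word extends.
Those words: "jkedho", "jkfh", "jkijuxz", "jkkrg", "jkkt", "jklslwbia", "jkmvkuo", "jkqdisd", "jkt", "jkvoxzno"
Leaf count: 10

10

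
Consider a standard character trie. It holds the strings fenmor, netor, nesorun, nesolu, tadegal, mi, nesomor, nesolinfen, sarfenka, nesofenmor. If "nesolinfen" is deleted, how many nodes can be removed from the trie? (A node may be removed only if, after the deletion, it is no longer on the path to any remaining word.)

After clearing the end-marker at "nesolinfen", prune upward until reaching a node still needed by another word.
The suffix "infen" (5 nodes) is used only by "nesolinfen"; the node for "nesol" still has the child "u", so pruning stops there.
Nodes removed: 5

5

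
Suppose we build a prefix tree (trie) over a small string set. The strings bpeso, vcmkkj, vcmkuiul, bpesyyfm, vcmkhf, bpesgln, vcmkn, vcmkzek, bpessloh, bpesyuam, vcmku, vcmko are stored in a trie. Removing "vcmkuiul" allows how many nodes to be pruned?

3

Walk "vcmkuiul" from the leaf back toward the root, removing each node that no remaining word uses.
The suffix "iul" (3 nodes) is used only by "vcmkuiul"; "vcmku" is itself a stored word, so pruning stops there.
Nodes removed: 3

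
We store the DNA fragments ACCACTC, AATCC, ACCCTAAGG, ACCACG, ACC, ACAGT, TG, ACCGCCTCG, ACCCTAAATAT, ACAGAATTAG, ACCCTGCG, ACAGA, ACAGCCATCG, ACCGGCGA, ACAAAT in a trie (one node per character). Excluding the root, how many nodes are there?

Trace insertions, counting only characters that open a new branch:
  "ACCACTC" → 7 new (A, C, C, A, C, T, C)
  "AATCC" → prefix "A" already present; 4 new (A, T, C, C)
  "ACCCTAAGG" → prefix "ACC" already present; 6 new (C, T, A, A, G, G)
  "ACCACG" → prefix "ACCAC" already present; 1 new (G)
  "ACC" → prefix "ACC" already present; 0 new (none)
  "ACAGT" → prefix "AC" already present; 3 new (A, G, T)
  "TG" → 2 new (T, G)
  "ACCGCCTCG" → prefix "ACC" already present; 6 new (G, C, C, T, C, G)
  "ACCCTAAATAT" → prefix "ACCCTAA" already present; 4 new (A, T, A, T)
  "ACAGAATTAG" → prefix "ACAG" already present; 6 new (A, A, T, T, A, G)
  "ACCCTGCG" → prefix "ACCCT" already present; 3 new (G, C, G)
  "ACAGA" → prefix "ACAGA" already present; 0 new (none)
  "ACAGCCATCG" → prefix "ACAG" already present; 6 new (C, C, A, T, C, G)
  "ACCGGCGA" → prefix "ACCG" already present; 4 new (G, C, G, A)
  "ACAAAT" → prefix "ACA" already present; 3 new (A, A, T)
Total nodes = 7 + 4 + 6 + 1 + 0 + 3 + 2 + 6 + 4 + 6 + 3 + 0 + 6 + 4 + 3 = 55

55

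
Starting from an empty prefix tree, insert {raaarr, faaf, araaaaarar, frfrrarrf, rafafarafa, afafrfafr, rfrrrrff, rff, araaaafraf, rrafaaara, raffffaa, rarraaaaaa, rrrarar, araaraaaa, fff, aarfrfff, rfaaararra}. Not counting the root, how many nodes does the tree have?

Count nodes per top-level branch (shared prefixes stored once):
  'a'-branch (aarfrfff, afafrfafr, araaaaarar, araaaafraf, araaraaaa): 34 nodes
  'f'-branch (faaf, fff, frfrrarrf): 14 nodes
  'r'-branch (raaarr, rafafarafa, raffffaa, rarraaaaaa, rfaaararra, rff, rfrrrrff, rrafaaara, rrrarar): 56 nodes
Sum: 104

104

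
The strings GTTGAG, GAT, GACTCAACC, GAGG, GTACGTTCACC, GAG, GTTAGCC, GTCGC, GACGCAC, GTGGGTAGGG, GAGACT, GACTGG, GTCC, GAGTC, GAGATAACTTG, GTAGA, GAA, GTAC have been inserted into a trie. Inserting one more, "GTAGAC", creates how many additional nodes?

1

"GTAGA" is already a path in the trie; the remaining "C" must be added.
New nodes needed: |"GTAGAC"| − 5 = 6 − 5 = 1.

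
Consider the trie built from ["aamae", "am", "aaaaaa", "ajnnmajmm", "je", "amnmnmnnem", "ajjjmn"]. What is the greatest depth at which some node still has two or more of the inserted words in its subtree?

2

Look for the deepest trie node that still has at least two words in its subtree.
"aaaaaa" and "aamae" agree on "aa" (2 characters) before diverging; nothing deeper is shared.
Longest shared-prefix length: 2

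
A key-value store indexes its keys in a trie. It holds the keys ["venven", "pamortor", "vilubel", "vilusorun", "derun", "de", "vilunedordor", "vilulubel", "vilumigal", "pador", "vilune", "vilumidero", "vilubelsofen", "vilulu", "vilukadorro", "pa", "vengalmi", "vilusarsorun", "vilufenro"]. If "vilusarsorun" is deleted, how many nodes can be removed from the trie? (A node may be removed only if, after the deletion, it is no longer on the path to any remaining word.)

After clearing the end-marker at "vilusarsorun", prune upward until reaching a node still needed by another word.
The suffix "arsorun" (7 nodes) is used only by "vilusarsorun"; the node for "vilus" still has the child "o", so pruning stops there.
Nodes removed: 7

7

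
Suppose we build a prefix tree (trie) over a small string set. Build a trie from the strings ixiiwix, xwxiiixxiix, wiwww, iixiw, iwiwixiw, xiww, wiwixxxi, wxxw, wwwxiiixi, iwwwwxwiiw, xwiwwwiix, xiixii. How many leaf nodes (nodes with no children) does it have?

12

A leaf is a node with no children — equivalently, the end of a word that is not a proper prefix of any other stored word.
Those words: "iixiw", "iwiwixiw", "iwwwwxwiiw", "ixiiwix", "wiwixxxi", "wiwww", "wwwxiiixi", "wxxw", "xiixii", "xiww", "xwiwwwiix", "xwxiiixxiix"
Leaf count: 12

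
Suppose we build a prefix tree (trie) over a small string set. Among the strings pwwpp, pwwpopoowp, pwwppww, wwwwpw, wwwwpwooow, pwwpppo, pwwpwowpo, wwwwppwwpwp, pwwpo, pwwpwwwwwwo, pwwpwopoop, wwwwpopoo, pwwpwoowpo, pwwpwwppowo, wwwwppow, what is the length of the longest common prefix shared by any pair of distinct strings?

6

Equivalently: take the maximum, over all pairs, of their longest common prefix length.
e.g. "pwwpwoowpo" and "pwwpwopoop" share the prefix "pwwpwo" of length 6; no pair shares a longer one.
Longest shared-prefix length: 6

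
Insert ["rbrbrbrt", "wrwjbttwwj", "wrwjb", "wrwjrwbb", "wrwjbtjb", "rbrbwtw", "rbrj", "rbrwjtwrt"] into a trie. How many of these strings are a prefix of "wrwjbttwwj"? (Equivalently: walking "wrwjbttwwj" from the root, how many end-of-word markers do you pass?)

2

Walk "wrwjbttwwj" from the root; an end-of-word marker is hit whenever a stored word is a prefix of "wrwjbttwwj".
Prefixes of the query that are stored words: "wrwjb", "wrwjbttwwj"
Count: 2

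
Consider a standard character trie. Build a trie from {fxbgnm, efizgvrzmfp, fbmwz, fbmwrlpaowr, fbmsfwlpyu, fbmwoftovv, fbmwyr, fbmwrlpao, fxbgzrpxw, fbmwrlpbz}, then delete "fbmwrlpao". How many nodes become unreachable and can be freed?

0

Walk "fbmwrlpao" from the leaf back toward the root, removing each node that no remaining word uses.
Every node on "fbmwrlpao" is still needed (e.g. by "fbmwrlpaowr"), so nothing is freed.
Nodes removed: 0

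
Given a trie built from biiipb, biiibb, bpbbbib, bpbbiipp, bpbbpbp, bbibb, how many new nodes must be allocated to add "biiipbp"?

"biiipb" is already a path in the trie; the remaining "p" must be added.
Each of the 1 remaining characters creates one node.

1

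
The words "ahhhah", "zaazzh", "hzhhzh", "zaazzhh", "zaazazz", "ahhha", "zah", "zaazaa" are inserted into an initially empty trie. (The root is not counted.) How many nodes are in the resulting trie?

24

For each word, the new-node count is its length minus the longest prefix already in the trie:
  "ahhhah" → 6 new (a, h, h, h, a, h)
  "zaazzh" → 6 new (z, a, a, z, z, h)
  "hzhhzh" → 6 new (h, z, h, h, z, h)
  "zaazzhh" → prefix "zaazzh" already present; 1 new (h)
  "zaazazz" → prefix "zaaz" already present; 3 new (a, z, z)
  "ahhha" → prefix "ahhha" already present; 0 new (none)
  "zah" → prefix "za" already present; 1 new (h)
  "zaazaa" → prefix "zaaza" already present; 1 new (a)
Total nodes = 6 + 6 + 6 + 1 + 3 + 0 + 1 + 1 = 24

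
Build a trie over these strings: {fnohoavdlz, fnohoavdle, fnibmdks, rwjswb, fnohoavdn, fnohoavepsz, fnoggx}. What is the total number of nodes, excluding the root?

31

Insert word by word; a character creates a node only if that edge doesn't already exist:
  "fnohoavdlz" → 10 new (f, n, o, h, o, a, v, d, l, z)
  "fnohoavdle" → prefix "fnohoavdl" already present; 1 new (e)
  "fnibmdks" → prefix "fn" already present; 6 new (i, b, m, d, k, s)
  "rwjswb" → 6 new (r, w, j, s, w, b)
  "fnohoavdn" → prefix "fnohoavd" already present; 1 new (n)
  "fnohoavepsz" → prefix "fnohoav" already present; 4 new (e, p, s, z)
  "fnoggx" → prefix "fno" already present; 3 new (g, g, x)
Total nodes = 10 + 1 + 6 + 6 + 1 + 4 + 3 = 31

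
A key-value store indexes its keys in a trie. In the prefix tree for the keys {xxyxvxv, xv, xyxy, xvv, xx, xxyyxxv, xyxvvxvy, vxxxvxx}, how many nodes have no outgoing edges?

6

Leaves are exactly the stored words that no other stored word extends.
Those words: "vxxxvxx", "xvv", "xxyxvxv", "xxyyxxv", "xyxvvxvy", "xyxy"
Leaf count: 6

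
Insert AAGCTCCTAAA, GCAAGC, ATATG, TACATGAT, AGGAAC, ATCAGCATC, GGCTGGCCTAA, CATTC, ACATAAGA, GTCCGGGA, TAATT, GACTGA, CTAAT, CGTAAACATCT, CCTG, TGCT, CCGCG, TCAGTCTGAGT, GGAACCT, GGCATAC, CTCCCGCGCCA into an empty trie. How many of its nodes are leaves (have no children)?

A leaf is a node with no children — equivalently, the end of a word that is not a proper prefix of any other stored word.
Those words: "AAGCTCCTAAA", "ACATAAGA", "AGGAAC", "ATATG", "ATCAGCATC", "CATTC", "CCGCG", "CCTG", "CGTAAACATCT", "CTAAT", "CTCCCGCGCCA", "GACTGA", "GCAAGC", "GGAACCT", "GGCATAC", "GGCTGGCCTAA", "GTCCGGGA", "TAATT", "TACATGAT", "TCAGTCTGAGT", "TGCT"
Leaf count: 21

21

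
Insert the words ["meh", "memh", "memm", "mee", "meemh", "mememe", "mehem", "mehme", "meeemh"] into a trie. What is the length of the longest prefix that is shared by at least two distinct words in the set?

The deepest shared node is where two words last agree before diverging.
e.g. "mee" and "meeemh" share the prefix "mee" of length 3; no pair shares a longer one.
Longest shared-prefix length: 3

3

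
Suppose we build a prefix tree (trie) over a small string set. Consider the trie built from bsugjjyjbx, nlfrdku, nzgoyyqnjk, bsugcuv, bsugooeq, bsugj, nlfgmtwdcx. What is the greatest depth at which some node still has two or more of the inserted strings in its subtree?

Look for the deepest trie node that still has at least two words in its subtree.
e.g. "bsugj" and "bsugjjyjbx" share the prefix "bsugj" of length 5; no pair shares a longer one.
Longest shared-prefix length: 5

5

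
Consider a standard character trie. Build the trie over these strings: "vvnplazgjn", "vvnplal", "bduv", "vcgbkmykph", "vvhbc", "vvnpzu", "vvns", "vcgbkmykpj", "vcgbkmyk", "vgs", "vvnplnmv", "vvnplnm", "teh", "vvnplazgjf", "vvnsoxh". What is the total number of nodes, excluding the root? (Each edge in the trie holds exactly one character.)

43

Insert word by word; a character creates a node only if that edge doesn't already exist:
  "vvnplazgjn" → 10 new (v, v, n, p, l, a, z, g, j, n)
  "vvnplal" → prefix "vvnpla" already present; 1 new (l)
  "bduv" → 4 new (b, d, u, v)
  "vcgbkmykph" → prefix "v" already present; 9 new (c, g, b, k, m, y, k, p, h)
  "vvhbc" → prefix "vv" already present; 3 new (h, b, c)
  "vvnpzu" → prefix "vvnp" already present; 2 new (z, u)
  "vvns" → prefix "vvn" already present; 1 new (s)
  "vcgbkmykpj" → prefix "vcgbkmykp" already present; 1 new (j)
  "vcgbkmyk" → prefix "vcgbkmyk" already present; 0 new (none)
  "vgs" → prefix "v" already present; 2 new (g, s)
  "vvnplnmv" → prefix "vvnpl" already present; 3 new (n, m, v)
  "vvnplnm" → prefix "vvnplnm" already present; 0 new (none)
  "teh" → 3 new (t, e, h)
  "vvnplazgjf" → prefix "vvnplazgj" already present; 1 new (f)
  "vvnsoxh" → prefix "vvns" already present; 3 new (o, x, h)
Total nodes = 10 + 1 + 4 + 9 + 3 + 2 + 1 + 1 + 0 + 2 + 3 + 0 + 3 + 1 + 3 = 43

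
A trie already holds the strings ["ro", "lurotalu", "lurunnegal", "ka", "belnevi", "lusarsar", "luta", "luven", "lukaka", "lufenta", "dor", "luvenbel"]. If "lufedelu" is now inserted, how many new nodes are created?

Walking "lufedelu" from the root, the first 4 characters ("lufe") follow existing edges; "d" is the first miss.
New nodes needed: |"lufedelu"| − 4 = 8 − 4 = 4.

4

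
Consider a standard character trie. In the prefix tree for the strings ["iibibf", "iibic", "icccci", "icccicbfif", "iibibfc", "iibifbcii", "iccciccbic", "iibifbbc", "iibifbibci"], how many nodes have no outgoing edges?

Leaves are exactly the stored words that no other stored word extends.
Those words: "icccci", "icccicbfif", "iccciccbic", "iibibfc", "iibic", "iibifbbc", "iibifbcii", "iibifbibci"
Leaf count: 8

8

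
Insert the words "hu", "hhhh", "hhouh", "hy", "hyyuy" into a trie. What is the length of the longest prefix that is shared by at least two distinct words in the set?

2

Look for the deepest trie node that still has at least two words in its subtree.
"hhhh" and "hhouh" agree on "hh" (2 characters) before diverging; nothing deeper is shared.
Longest shared-prefix length: 2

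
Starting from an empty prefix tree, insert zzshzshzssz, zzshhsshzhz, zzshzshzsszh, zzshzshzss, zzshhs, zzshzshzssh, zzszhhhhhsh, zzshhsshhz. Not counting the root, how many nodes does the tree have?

Count nodes per top-level branch (shared prefixes stored once):
  'z'-branch (zzshhs, zzshhsshhz, zzshhsshzhz, zzshzshzss, zzshzshzssh, zzshzshzssz, zzshzshzsszh, zzszhhhhhsh): 30 nodes
Sum: 30

30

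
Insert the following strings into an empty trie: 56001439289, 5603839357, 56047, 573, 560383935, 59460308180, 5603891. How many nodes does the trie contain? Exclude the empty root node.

Trie structure (* marks end of a word):
(root)
└─ 5
   ├─ 6
   │  └─ 0
   │     ├─ 0
   │     │  └─ 1
   │     │     └─ 4
   │     │        └─ 3
   │     │           └─ 9
   │     │              └─ 2
   │     │                 └─ 8
   │     │                    └─ 9 *
   │     ├─ 3
   │     │  └─ 8
   │     │     ├─ 3
   │     │     │  └─ 9
   │     │     │     └─ 3
   │     │     │        └─ 5 *
   │     │     │           └─ 7 *
   │     │     └─ 9
   │     │        └─ 1 *
   │     └─ 4
   │        └─ 7 *
   ├─ 7
   │  └─ 3 *
   └─ 9
      └─ 4
         └─ 6
            └─ 0
               └─ 3
                  └─ 0
                     └─ 8
                        └─ 1
                           └─ 8
                              └─ 0 *
Counting every labelled node above: 34.

34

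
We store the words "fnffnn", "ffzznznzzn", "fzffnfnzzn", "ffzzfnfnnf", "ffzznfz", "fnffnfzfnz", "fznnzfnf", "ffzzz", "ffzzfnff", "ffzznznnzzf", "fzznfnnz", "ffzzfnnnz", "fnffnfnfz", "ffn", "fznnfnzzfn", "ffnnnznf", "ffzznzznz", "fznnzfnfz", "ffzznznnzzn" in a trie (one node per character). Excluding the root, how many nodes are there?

78

For each word, the new-node count is its length minus the longest prefix already in the trie:
  "fnffnn" → 6 new (f, n, f, f, n, n)
  "ffzznznzzn" → prefix "f" already present; 9 new (f, z, z, n, z, n, z, z, n)
  "fzffnfnzzn" → prefix "f" already present; 9 new (z, f, f, n, f, n, z, z, n)
  "ffzzfnfnnf" → prefix "ffzz" already present; 6 new (f, n, f, n, n, f)
  "ffzznfz" → prefix "ffzzn" already present; 2 new (f, z)
  "fnffnfzfnz" → prefix "fnffn" already present; 5 new (f, z, f, n, z)
  "fznnzfnf" → prefix "fz" already present; 6 new (n, n, z, f, n, f)
  "ffzzz" → prefix "ffzz" already present; 1 new (z)
  "ffzzfnff" → prefix "ffzzfnf" already present; 1 new (f)
  "ffzznznnzzf" → prefix "ffzznzn" already present; 4 new (n, z, z, f)
  "fzznfnnz" → prefix "fz" already present; 6 new (z, n, f, n, n, z)
  "ffzzfnnnz" → prefix "ffzzfn" already present; 3 new (n, n, z)
  "fnffnfnfz" → prefix "fnffnf" already present; 3 new (n, f, z)
  "ffn" → prefix "ff" already present; 1 new (n)
  "fznnfnzzfn" → prefix "fznn" already present; 6 new (f, n, z, z, f, n)
  "ffnnnznf" → prefix "ffn" already present; 5 new (n, n, z, n, f)
  "ffzznzznz" → prefix "ffzznz" already present; 3 new (z, n, z)
  "fznnzfnfz" → prefix "fznnzfnf" already present; 1 new (z)
  "ffzznznnzzn" → prefix "ffzznznnzz" already present; 1 new (n)
Total nodes = 6 + 9 + 9 + 6 + 2 + 5 + 6 + 1 + 1 + 4 + 6 + 3 + 3 + 1 + 6 + 5 + 3 + 1 + 1 = 78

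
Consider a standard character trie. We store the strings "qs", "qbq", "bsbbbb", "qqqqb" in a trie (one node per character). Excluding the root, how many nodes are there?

14

For each word, the new-node count is its length minus the longest prefix already in the trie:
  "qs" → 2 new (q, s)
  "qbq" → prefix "q" already present; 2 new (b, q)
  "bsbbbb" → 6 new (b, s, b, b, b, b)
  "qqqqb" → prefix "q" already present; 4 new (q, q, q, b)
Total nodes = 2 + 2 + 6 + 4 = 14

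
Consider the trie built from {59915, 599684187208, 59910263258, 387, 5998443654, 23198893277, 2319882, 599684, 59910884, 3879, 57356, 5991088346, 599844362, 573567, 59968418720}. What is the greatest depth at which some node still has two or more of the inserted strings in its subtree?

11

The deepest shared node is where two words last agree before diverging.
e.g. "59968418720" and "599684187208" share the prefix "59968418720" of length 11; no pair shares a longer one.
Longest shared-prefix length: 11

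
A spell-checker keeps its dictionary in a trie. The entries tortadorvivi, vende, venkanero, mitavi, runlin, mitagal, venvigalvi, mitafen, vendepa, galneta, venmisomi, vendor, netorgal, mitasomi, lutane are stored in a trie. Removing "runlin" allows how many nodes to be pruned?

6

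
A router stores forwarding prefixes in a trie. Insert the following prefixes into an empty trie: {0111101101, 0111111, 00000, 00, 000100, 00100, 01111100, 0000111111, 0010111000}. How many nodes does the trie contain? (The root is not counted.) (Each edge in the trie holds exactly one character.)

36

Trace insertions, counting only characters that open a new branch:
  "0111101101" → 10 new (0, 1, 1, 1, 1, 0, 1, 1, 0, 1)
  "0111111" → prefix "01111" already present; 2 new (1, 1)
  "00000" → prefix "0" already present; 4 new (0, 0, 0, 0)
  "00" → prefix "00" already present; 0 new (none)
  "000100" → prefix "000" already present; 3 new (1, 0, 0)
  "00100" → prefix "00" already present; 3 new (1, 0, 0)
  "01111100" → prefix "011111" already present; 2 new (0, 0)
  "0000111111" → prefix "0000" already present; 6 new (1, 1, 1, 1, 1, 1)
  "0010111000" → prefix "0010" already present; 6 new (1, 1, 1, 0, 0, 0)
Total nodes = 10 + 2 + 4 + 0 + 3 + 3 + 2 + 6 + 6 = 36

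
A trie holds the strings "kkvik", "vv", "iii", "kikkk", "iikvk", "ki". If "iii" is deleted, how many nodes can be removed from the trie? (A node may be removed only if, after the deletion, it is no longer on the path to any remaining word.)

A node on "iii"'s path can go only if nothing else ends at it or branches off below it.
The suffix "i" (1 node) is used only by "iii"; the node for "ii" still has the child "k", so pruning stops there.
Nodes removed: 1

1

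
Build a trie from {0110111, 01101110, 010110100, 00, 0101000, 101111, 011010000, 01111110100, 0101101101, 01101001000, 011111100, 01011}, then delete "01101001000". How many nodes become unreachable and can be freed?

4

Walk "01101001000" from the leaf back toward the root, removing each node that no remaining word uses.
The suffix "1000" (4 nodes) is used only by "01101001000"; the node for "0110100" still has the child "0", so pruning stops there.
Nodes removed: 4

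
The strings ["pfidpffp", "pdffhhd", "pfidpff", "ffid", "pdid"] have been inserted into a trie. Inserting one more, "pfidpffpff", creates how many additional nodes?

2

Walking "pfidpffpff" from the root, the first 8 characters ("pfidpffp") follow existing edges; "f" is the first miss.
So 10 − 8 = 2 new nodes.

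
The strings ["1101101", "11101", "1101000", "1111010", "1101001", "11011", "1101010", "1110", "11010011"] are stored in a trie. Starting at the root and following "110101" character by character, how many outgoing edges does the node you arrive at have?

1

The children of the "110101" node are the distinct next characters among strings starting with "110101".
Distinct next characters after "110101": 0.
That node has 1 child edge.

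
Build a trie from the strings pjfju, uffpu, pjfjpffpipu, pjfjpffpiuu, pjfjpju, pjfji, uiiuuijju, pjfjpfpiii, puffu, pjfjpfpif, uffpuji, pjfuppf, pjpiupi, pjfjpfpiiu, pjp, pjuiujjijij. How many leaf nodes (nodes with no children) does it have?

14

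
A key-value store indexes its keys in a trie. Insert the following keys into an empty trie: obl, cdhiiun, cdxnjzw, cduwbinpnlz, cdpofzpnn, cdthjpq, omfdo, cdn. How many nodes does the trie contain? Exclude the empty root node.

41

Trace insertions, counting only characters that open a new branch:
  "obl" → 3 new (o, b, l)
  "cdhiiun" → 7 new (c, d, h, i, i, u, n)
  "cdxnjzw" → prefix "cd" already present; 5 new (x, n, j, z, w)
  "cduwbinpnlz" → prefix "cd" already present; 9 new (u, w, b, i, n, p, n, l, z)
  "cdpofzpnn" → prefix "cd" already present; 7 new (p, o, f, z, p, n, n)
  "cdthjpq" → prefix "cd" already present; 5 new (t, h, j, p, q)
  "omfdo" → prefix "o" already present; 4 new (m, f, d, o)
  "cdn" → prefix "cd" already present; 1 new (n)
Total nodes = 3 + 7 + 5 + 9 + 7 + 5 + 4 + 1 = 41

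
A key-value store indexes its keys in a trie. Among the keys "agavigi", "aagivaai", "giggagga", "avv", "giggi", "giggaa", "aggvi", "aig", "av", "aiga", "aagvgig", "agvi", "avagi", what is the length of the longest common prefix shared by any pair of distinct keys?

5

The deepest shared node is where two words last agree before diverging.
e.g. "giggaa" and "giggagga" share the prefix "gigga" of length 5; no pair shares a longer one.
Longest shared-prefix length: 5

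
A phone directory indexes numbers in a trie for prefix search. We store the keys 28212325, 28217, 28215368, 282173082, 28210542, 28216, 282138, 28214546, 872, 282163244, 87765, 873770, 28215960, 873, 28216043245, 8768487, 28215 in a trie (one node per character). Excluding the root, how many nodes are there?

56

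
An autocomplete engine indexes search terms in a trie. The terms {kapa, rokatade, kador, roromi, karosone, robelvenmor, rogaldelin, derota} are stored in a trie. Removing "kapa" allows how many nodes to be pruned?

A node on "kapa"'s path can go only if nothing else ends at it or branches off below it.
The suffix "pa" (2 nodes) is used only by "kapa"; the node for "ka" still has the child "d", so pruning stops there.
Nodes removed: 2

2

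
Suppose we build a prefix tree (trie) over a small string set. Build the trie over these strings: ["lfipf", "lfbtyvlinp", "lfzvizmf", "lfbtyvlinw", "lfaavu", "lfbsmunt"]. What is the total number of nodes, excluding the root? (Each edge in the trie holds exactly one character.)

29

Trie structure (* marks end of a word):
(root)
└─ l
   └─ f
      ├─ a
      │  └─ a
      │     └─ v
      │        └─ u *
      ├─ b
      │  ├─ s
      │  │  └─ m
      │  │     └─ u
      │  │        └─ n
      │  │           └─ t *
      │  └─ t
      │     └─ y
      │        └─ v
      │           └─ l
      │              └─ i
      │                 └─ n
      │                    ├─ p *
      │                    └─ w *
      ├─ i
      │  └─ p
      │     └─ f *
      └─ z
         └─ v
            └─ i
               └─ z
                  └─ m
                     └─ f *
Counting every labelled node above: 29.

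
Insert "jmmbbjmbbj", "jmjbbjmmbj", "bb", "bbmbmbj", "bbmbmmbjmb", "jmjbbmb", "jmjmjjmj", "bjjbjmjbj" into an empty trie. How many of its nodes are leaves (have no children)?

7

A leaf is a node with no children — equivalently, the end of a word that is not a proper prefix of any other stored word.
Those words: "bbmbmbj", "bbmbmmbjmb", "bjjbjmjbj", "jmjbbjmmbj", "jmjbbmb", "jmjmjjmj", "jmmbbjmbbj"
Leaf count: 7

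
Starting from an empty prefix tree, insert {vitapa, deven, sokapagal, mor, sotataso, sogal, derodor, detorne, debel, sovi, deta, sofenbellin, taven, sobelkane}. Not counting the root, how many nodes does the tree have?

Count nodes per top-level branch (shared prefixes stored once):
  'd'-branch (debel, derodor, deta, detorne, deven): 19 nodes
  'm'-branch (mor): 3 nodes
  's'-branch (sobelkane, sofenbellin, sogal, sokapagal, sotataso, sovi): 36 nodes
  't'-branch (taven): 5 nodes
  'v'-branch (vitapa): 6 nodes
Sum: 69

69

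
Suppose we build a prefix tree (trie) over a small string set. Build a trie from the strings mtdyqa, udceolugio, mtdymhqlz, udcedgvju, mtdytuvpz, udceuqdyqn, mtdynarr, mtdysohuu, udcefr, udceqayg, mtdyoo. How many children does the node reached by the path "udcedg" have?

1

Walk "udcedg" from the root, arriving at one node.
Characters that immediately follow "udcedg" among the stored strings: {v}.
That node has 1 child edge.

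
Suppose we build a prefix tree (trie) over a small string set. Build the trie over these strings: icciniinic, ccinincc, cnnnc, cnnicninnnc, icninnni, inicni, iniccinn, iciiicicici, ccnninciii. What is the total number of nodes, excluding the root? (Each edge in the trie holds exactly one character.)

Count nodes per top-level branch (shared prefixes stored once):
  'c'-branch (ccinincc, ccnninciii, cnnicninnnc, cnnnc): 28 nodes
  'i'-branch (icciniinic, iciiicicici, icninnni, iniccinn, inicni): 34 nodes
Sum: 62

62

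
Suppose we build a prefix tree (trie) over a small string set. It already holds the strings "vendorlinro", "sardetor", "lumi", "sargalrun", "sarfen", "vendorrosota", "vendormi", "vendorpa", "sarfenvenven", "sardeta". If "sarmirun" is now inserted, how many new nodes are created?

"sar" is already a path in the trie; the remaining "mirun" must be added.
So 8 − 3 = 5 new nodes.

5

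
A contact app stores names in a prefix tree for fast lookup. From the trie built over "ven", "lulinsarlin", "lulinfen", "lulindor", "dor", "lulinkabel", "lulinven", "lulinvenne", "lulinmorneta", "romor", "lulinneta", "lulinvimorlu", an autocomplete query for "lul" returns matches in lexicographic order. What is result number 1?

Filter for "lul…" and sort: "lulindor", "lulinfen", "lulinkabel", "lulinmorneta", "lulinneta", "lulinsarlin", "lulinven", "lulinvenne", "lulinvimorlu"
The 1st is lulindor.

lulindor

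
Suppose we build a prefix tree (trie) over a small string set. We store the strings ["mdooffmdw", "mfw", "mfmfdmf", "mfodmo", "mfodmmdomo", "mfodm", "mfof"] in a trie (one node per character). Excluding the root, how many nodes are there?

26

Trace insertions, counting only characters that open a new branch:
  "mdooffmdw" → 9 new (m, d, o, o, f, f, m, d, w)
  "mfw" → prefix "m" already present; 2 new (f, w)
  "mfmfdmf" → prefix "mf" already present; 5 new (m, f, d, m, f)
  "mfodmo" → prefix "mf" already present; 4 new (o, d, m, o)
  "mfodmmdomo" → prefix "mfodm" already present; 5 new (m, d, o, m, o)
  "mfodm" → prefix "mfodm" already present; 0 new (none)
  "mfof" → prefix "mfo" already present; 1 new (f)
Total nodes = 9 + 2 + 5 + 4 + 5 + 0 + 1 = 26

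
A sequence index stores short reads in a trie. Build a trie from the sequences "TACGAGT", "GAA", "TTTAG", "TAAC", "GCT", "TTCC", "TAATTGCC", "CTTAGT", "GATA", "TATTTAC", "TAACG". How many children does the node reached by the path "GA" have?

2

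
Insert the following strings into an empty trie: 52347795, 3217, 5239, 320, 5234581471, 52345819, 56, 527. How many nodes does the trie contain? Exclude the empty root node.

23

For each word, the new-node count is its length minus the longest prefix already in the trie:
  "52347795" → 8 new (5, 2, 3, 4, 7, 7, 9, 5)
  "3217" → 4 new (3, 2, 1, 7)
  "5239" → prefix "523" already present; 1 new (9)
  "320" → prefix "32" already present; 1 new (0)
  "5234581471" → prefix "5234" already present; 6 new (5, 8, 1, 4, 7, 1)
  "52345819" → prefix "5234581" already present; 1 new (9)
  "56" → prefix "5" already present; 1 new (6)
  "527" → prefix "52" already present; 1 new (7)
Total nodes = 8 + 4 + 1 + 1 + 6 + 1 + 1 + 1 = 23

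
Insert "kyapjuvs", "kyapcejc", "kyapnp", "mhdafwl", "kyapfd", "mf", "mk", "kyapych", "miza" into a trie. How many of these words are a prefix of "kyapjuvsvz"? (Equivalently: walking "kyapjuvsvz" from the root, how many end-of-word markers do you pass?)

Check each prefix of "kyapjuvsvz" against the stored set — each match is an end-marker on the path.
Prefixes of the query that are stored words: "kyapjuvs"
Count: 1

1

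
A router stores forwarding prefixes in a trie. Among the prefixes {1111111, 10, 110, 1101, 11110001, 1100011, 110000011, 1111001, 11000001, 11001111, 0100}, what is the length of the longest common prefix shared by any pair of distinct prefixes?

The deepest shared node is where two words last agree before diverging.
"11000001" and "110000011" agree on "11000001" (8 characters) before diverging; nothing deeper is shared.
Longest shared-prefix length: 8

8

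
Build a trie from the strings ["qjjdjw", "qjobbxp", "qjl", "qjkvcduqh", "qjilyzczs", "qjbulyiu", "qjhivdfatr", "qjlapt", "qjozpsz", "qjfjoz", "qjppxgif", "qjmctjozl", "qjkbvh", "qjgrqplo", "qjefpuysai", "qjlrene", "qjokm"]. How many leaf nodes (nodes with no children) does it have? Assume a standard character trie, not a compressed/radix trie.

16

Leaves are exactly the stored words that no other stored word extends.
Those words: "qjbulyiu", "qjefpuysai", "qjfjoz", "qjgrqplo", "qjhivdfatr", "qjilyzczs", "qjjdjw", "qjkbvh", "qjkvcduqh", "qjlapt", "qjlrene", "qjmctjozl", "qjobbxp", "qjokm", "qjozpsz", "qjppxgif"
Leaf count: 16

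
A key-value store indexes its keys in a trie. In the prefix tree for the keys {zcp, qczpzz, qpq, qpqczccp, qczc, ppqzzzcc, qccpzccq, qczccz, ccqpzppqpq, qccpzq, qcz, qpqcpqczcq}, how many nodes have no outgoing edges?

Leaves are exactly the stored words that no other stored word extends.
Those words: "ccqpzppqpq", "ppqzzzcc", "qccpzccq", "qccpzq", "qczccz", "qczpzz", "qpqcpqczcq", "qpqczccp", "zcp"
Leaf count: 9

9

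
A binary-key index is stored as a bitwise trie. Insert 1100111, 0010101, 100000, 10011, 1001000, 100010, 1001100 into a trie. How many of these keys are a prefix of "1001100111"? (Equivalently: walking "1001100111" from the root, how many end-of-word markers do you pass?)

2

Walk "1001100111" from the root; an end-of-word marker is hit whenever a stored word is a prefix of "1001100111".
Prefixes of the query that are stored words: "10011", "1001100"
Count: 2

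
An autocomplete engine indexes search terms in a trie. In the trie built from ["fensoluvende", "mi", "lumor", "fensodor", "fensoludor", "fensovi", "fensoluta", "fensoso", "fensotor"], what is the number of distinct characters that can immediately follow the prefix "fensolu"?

3

The children of the "fensolu" node are the distinct next characters among strings starting with "fensolu".
Characters that immediately follow "fensolu" among the stored strings: {d, t, v}.
That node has 3 child edges.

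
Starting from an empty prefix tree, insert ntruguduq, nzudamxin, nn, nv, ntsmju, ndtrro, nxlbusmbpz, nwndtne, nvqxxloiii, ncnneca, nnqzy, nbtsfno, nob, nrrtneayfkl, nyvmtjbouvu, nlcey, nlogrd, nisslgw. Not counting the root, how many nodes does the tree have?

Count nodes per top-level branch (shared prefixes stored once):
  'n'-branch (nbtsfno, ncnneca, ndtrro, nisslgw, nlcey, nlogrd, nn, nnqzy, nob, nrrtneayfkl, ntruguduq, ntsmju, nv, nvqxxloiii, nwndtne, nxlbusmbpz, nyvmtjbouvu, nzudamxin): 102 nodes
Sum: 102

102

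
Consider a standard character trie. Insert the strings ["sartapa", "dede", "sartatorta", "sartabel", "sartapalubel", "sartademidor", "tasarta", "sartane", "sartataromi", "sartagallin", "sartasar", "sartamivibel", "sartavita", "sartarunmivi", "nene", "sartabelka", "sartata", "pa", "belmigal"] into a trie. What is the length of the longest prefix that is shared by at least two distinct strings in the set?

8

Look for the deepest trie node that still has at least two words in its subtree.
"sartabel" and "sartabelka" agree on "sartabel" (8 characters) before diverging; nothing deeper is shared.
Longest shared-prefix length: 8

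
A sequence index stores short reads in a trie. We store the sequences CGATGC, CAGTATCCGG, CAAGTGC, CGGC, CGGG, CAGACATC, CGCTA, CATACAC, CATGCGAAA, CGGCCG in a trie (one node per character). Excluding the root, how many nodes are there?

Count nodes per top-level branch (shared prefixes stored once):
  'C'-branch (CAAGTGC, CAGACATC, CAGTATCCGG, CATACAC, CATGCGAAA, CGATGC, CGCTA, CGGC, CGGCCG, CGGG): 44 nodes
Sum: 44

44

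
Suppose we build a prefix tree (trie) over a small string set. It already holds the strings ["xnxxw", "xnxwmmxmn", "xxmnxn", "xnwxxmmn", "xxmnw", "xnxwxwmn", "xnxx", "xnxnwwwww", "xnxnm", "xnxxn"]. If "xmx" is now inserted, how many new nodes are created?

2

Walking "xmx" from the root, the first 1 characters ("x") follow existing edges; "m" is the first miss.
So 3 − 1 = 2 new nodes.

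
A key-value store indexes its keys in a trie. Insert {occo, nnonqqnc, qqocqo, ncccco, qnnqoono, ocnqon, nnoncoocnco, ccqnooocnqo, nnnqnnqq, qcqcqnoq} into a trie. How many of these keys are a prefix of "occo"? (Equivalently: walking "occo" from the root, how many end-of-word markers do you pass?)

Traverse "occo" character by character; count nodes along the way that are marked as word ends.
Prefixes of the query that are stored words: "occo"
Count: 1

1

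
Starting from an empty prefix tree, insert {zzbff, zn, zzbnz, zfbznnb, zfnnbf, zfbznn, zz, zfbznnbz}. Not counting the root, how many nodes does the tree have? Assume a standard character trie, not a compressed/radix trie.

19

Count nodes per top-level branch (shared prefixes stored once):
  'z'-branch (zfbznn, zfbznnb, zfbznnbz, zfnnbf, zn, zz, zzbff, zzbnz): 19 nodes
Sum: 19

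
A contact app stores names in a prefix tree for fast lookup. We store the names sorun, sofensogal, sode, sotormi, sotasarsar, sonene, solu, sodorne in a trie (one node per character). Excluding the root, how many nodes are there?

37

Trace insertions, counting only characters that open a new branch:
  "sorun" → 5 new (s, o, r, u, n)
  "sofensogal" → prefix "so" already present; 8 new (f, e, n, s, o, g, a, l)
  "sode" → prefix "so" already present; 2 new (d, e)
  "sotormi" → prefix "so" already present; 5 new (t, o, r, m, i)
  "sotasarsar" → prefix "sot" already present; 7 new (a, s, a, r, s, a, r)
  "sonene" → prefix "so" already present; 4 new (n, e, n, e)
  "solu" → prefix "so" already present; 2 new (l, u)
  "sodorne" → prefix "sod" already present; 4 new (o, r, n, e)
Total nodes = 5 + 8 + 2 + 5 + 7 + 4 + 2 + 4 = 37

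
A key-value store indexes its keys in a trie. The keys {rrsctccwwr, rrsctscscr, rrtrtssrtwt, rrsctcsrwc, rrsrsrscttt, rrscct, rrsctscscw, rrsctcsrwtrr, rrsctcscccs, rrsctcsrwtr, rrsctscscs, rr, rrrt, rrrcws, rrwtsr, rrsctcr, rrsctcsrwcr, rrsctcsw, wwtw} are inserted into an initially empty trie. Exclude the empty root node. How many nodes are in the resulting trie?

Trace insertions, counting only characters that open a new branch:
  "rrsctccwwr" → 10 new (r, r, s, c, t, c, c, w, w, r)
  "rrsctscscr" → prefix "rrsct" already present; 5 new (s, c, s, c, r)
  "rrtrtssrtwt" → prefix "rr" already present; 9 new (t, r, t, s, s, r, t, w, t)
  "rrsctcsrwc" → prefix "rrsctc" already present; 4 new (s, r, w, c)
  "rrsrsrscttt" → prefix "rrs" already present; 8 new (r, s, r, s, c, t, t, t)
  "rrscct" → prefix "rrsc" already present; 2 new (c, t)
  "rrsctscscw" → prefix "rrsctscsc" already present; 1 new (w)
  "rrsctcsrwtrr" → prefix "rrsctcsrw" already present; 3 new (t, r, r)
  "rrsctcscccs" → prefix "rrsctcs" already present; 4 new (c, c, c, s)
  "rrsctcsrwtr" → prefix "rrsctcsrwtr" already present; 0 new (none)
  "rrsctscscs" → prefix "rrsctscsc" already present; 1 new (s)
  "rr" → prefix "rr" already present; 0 new (none)
  "rrrt" → prefix "rr" already present; 2 new (r, t)
  "rrrcws" → prefix "rrr" already present; 3 new (c, w, s)
  "rrwtsr" → prefix "rr" already present; 4 new (w, t, s, r)
  "rrsctcr" → prefix "rrsctc" already present; 1 new (r)
  "rrsctcsrwcr" → prefix "rrsctcsrwc" already present; 1 new (r)
  "rrsctcsw" → prefix "rrsctcs" already present; 1 new (w)
  "wwtw" → 4 new (w, w, t, w)
Total nodes = 10 + 5 + 9 + 4 + 8 + 2 + 1 + 3 + 4 + 0 + 1 + 0 + 2 + 3 + 4 + 1 + 1 + 1 + 4 = 63

63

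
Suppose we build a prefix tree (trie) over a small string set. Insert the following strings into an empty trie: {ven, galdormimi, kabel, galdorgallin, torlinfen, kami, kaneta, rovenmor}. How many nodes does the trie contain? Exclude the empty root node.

Insert word by word; a character creates a node only if that edge doesn't already exist:
  "ven" → 3 new (v, e, n)
  "galdormimi" → 10 new (g, a, l, d, o, r, m, i, m, i)
  "kabel" → 5 new (k, a, b, e, l)
  "galdorgallin" → prefix "galdor" already present; 6 new (g, a, l, l, i, n)
  "torlinfen" → 9 new (t, o, r, l, i, n, f, e, n)
  "kami" → prefix "ka" already present; 2 new (m, i)
  "kaneta" → prefix "ka" already present; 4 new (n, e, t, a)
  "rovenmor" → 8 new (r, o, v, e, n, m, o, r)
Total nodes = 3 + 10 + 5 + 6 + 9 + 2 + 4 + 8 = 47

47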